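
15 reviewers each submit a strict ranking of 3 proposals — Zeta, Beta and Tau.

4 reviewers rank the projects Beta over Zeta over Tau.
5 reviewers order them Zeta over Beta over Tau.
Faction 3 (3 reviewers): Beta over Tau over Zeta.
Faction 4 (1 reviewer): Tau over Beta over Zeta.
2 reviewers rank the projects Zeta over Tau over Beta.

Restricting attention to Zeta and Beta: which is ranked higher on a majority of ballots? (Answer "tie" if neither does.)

Ballots ranking Zeta above Beta: 5 + 2 = 7.
Ballots ranking Beta above Zeta: 15 − 7 = 8.
Beta wins the head-to-head 8–7.

Beta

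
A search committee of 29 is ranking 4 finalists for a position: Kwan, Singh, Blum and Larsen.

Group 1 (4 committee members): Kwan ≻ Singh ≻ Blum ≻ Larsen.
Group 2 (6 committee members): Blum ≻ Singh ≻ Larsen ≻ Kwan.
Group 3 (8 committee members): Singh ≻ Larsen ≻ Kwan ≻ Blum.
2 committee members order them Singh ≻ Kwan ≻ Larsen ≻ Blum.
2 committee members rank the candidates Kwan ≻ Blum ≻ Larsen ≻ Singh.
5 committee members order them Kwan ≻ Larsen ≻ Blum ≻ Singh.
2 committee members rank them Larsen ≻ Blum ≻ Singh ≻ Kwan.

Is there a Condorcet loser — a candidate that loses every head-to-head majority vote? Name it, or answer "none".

Pairwise majorities:
Kwan vs Singh: Singh wins 18–11.
Kwan vs Blum: 21 to 8, Kwan.
Kwan–Larsen: Larsen 16–13.
Singh vs Blum: 4+8+2 = 14 for Singh, 15 for Blum — Blum by 15–14.
Singh vs Larsen: Singh, 20–9.
Blum vs Larsen: Blum preferred on 4+6+2 = 12 ballots; Larsen wins 17–12.
Each candidate has at least one pairwise win (Kwan beats Blum; Singh beats Kwan; Blum beats Singh; Larsen beats Kwan) — no Condorcet loser.

none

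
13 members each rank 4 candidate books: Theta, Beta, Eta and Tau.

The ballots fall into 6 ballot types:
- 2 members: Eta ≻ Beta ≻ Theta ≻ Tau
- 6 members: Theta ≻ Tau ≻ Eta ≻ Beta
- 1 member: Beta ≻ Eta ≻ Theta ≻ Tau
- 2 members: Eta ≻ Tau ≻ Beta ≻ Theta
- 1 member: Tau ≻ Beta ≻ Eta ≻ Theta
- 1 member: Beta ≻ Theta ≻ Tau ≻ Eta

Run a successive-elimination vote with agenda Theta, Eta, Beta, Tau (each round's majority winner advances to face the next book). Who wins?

Round 1: Theta vs Eta — 7–6, Theta advances.
Round 2: Theta vs Beta — 6–7, Beta advances.
Round 3: Beta vs Tau — 4–9, Tau advances.
The agenda winner is Tau.

Tau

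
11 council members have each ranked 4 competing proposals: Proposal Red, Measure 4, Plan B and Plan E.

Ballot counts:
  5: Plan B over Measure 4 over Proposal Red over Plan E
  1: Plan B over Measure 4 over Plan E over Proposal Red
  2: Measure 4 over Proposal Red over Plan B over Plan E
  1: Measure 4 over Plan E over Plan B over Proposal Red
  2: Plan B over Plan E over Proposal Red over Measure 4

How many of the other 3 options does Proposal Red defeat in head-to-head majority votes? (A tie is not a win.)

1

Proposal Red against each rival (11 council members):
Proposal Red–Measure 4: Measure 4 9–2.
Proposal Red vs Plan B: Plan B, 9–2.
Proposal Red vs Plan E: Proposal Red, 7–4.
Proposal Red beats Plan E; loses to Measure 4, Plan B — 1 pairwise win.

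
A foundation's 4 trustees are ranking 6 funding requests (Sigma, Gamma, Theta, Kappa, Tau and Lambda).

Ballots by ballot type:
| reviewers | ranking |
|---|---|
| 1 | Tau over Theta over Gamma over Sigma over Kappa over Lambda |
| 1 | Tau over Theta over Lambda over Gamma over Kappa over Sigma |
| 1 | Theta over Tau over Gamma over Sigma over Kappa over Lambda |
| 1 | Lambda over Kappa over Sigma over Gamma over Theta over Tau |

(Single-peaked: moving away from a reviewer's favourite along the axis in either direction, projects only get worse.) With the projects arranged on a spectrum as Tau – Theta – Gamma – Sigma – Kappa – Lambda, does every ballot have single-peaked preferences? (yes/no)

Axis positions: Tau=1, Theta=2, Gamma=3, Sigma=4, Kappa=5, Lambda=6.
Ballot type 1 (peak Tau at position 1): ranking walks positions 1-2-3-4-5-6, expanding outward from the peak — single-peaked.
Ballot type 2: ranking walks positions 1-2-6-3-5-4; Lambda is ranked above Gamma even though Gamma lies between Lambda and the peak Tau on the axis — preferences dip and rise again. Not single-peaked.
Ballot type 3 (peak Theta at position 2): ranking walks positions 2-1-3-4-5-6, expanding outward from the peak — single-peaked.
Ballot type 4 (peak Lambda at position 6): ranking walks positions 6-5-4-3-2-1, expanding outward from the peak — single-peaked.
Ballot type 2 violates single-peakedness, so the profile is not single-peaked on this axis.

no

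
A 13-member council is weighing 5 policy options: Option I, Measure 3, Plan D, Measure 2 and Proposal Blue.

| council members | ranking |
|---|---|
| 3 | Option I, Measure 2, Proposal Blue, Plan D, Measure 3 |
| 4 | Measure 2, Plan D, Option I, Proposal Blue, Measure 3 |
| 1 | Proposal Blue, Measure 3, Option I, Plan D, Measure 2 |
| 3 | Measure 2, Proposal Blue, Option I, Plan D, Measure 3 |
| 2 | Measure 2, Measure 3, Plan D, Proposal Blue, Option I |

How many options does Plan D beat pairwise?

1

Plan D against each rival (13 council members):
Plan D vs Option I: 6 to 7, Option I.
Plan D vs Measure 3: Plan D preferred on 3+4+3 = 10 ballots; Plan D wins 10–3.
Plan D vs Measure 2: Measure 2 wins 12–1.
Plan D–Proposal Blue: Proposal Blue 7–6.
Plan D beats Measure 3; loses to Option I, Measure 2, Proposal Blue — 1 pairwise win.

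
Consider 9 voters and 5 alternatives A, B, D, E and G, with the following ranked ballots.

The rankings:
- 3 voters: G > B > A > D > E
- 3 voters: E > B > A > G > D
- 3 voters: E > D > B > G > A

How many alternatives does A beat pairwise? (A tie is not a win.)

A against each rival (9 voters):
A vs B: B, 9–0.
A vs D: A is ranked higher on 3+3 = 6 ballots, D on 3. A wins 6–3.
A vs E: E wins 6–3.
A vs G: G wins 6–3.
A beats D; loses to B, E, G — 1 pairwise win.

1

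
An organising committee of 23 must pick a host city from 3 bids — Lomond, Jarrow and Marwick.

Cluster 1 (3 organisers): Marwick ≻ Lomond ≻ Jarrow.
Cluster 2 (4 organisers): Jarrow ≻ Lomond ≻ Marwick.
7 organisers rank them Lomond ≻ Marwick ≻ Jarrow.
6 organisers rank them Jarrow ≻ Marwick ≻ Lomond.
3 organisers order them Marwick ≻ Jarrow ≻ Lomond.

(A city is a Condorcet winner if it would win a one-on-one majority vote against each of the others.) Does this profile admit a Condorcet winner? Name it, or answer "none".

Marwick

Pairwise majorities:
Lomond–Jarrow: Jarrow 13–10.
Lomond–Marwick: Marwick 12–11.
Jarrow vs Marwick: Marwick, 13–10.
Marwick wins every pairwise contest, so Marwick is the Condorcet winner.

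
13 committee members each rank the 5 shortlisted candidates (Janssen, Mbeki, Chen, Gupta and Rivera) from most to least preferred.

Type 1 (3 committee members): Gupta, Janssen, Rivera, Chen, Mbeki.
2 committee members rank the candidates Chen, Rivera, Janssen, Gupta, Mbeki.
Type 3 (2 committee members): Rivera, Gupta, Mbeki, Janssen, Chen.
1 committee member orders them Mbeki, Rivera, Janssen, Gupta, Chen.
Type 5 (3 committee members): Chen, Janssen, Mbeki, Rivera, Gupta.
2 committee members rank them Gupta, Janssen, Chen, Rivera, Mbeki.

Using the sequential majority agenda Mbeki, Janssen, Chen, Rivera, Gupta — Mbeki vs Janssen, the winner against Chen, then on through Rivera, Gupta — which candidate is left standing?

Round 1: Mbeki vs Janssen — 3–10, Janssen advances.
Round 2: Janssen vs Chen — 8–5, Janssen advances.
Round 3: Janssen vs Rivera — 8–5, Janssen advances.
Round 4: Janssen vs Gupta — 6–7, Gupta advances.
Gupta survives the agenda.

Gupta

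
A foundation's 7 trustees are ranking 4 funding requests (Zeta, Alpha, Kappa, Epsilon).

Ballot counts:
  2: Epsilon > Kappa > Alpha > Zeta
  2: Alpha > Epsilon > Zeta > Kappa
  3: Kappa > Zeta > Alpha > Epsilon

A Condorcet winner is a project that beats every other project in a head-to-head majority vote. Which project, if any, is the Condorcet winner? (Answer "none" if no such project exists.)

none

Head-to-head results (7 reviewers):
Zeta–Alpha: Alpha 4–3.
Zeta vs Kappa: Kappa, 5–2.
Zeta–Epsilon: Epsilon 4–3.
Alpha–Kappa: Kappa 5–2.
Alpha vs Epsilon: Alpha wins 5–2.
Kappa–Epsilon: Epsilon 4–3.
Every project loses at least once (Zeta loses to Alpha; Alpha loses to Kappa; Kappa loses to Epsilon; Epsilon loses to Alpha). The majority relation contains the cycle Alpha > Epsilon > Kappa > Alpha, so there is no Condorcet winner.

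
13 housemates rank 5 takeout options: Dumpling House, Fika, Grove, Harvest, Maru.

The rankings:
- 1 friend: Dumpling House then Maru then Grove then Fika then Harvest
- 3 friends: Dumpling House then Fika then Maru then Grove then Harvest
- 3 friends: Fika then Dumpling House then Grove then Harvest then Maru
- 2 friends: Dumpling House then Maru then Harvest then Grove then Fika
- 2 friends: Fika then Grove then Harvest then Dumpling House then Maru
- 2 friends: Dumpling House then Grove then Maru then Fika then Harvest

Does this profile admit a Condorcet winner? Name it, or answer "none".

Head-to-head results (13 friends):
Dumpling House vs Fika: Dumpling House preferred on 1+3+2+2 = 8 ballots; Dumpling House wins 8–5.
Dumpling House vs Grove: Dumpling House wins 11–2.
Dumpling House vs Harvest: Dumpling House preferred on 1+3+3+2+2 = 11 ballots; Dumpling House wins 11–2.
Dumpling House–Maru: Dumpling House 13–0.
Fika–Grove: Fika 8–5.
Fika vs Harvest: Fika preferred on 1+3+3+2+2 = 11 ballots; Fika wins 11–2.
Fika vs Maru: Fika is ranked higher on 3+3+2 = 8 ballots, Maru on 5. Fika wins 8–5.
Grove vs Harvest: Grove wins 11–2.
Grove vs Maru: 3+2+2 = 7 for Grove, 6 for Maru — Grove by 7–6.
Harvest vs Maru: Maru, 8–5.
Only Dumpling House has no losses; Dumpling House is the Condorcet winner.

Dumpling House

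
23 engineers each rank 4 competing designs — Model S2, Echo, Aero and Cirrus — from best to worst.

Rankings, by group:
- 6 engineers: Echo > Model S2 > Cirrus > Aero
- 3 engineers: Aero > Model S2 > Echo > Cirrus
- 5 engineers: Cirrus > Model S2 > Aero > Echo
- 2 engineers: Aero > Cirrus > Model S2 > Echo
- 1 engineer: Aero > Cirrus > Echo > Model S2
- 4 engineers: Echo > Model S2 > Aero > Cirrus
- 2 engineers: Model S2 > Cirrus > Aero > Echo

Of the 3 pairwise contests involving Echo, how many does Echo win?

Echo against each rival (23 engineers):
Echo vs Model S2: Echo is ranked higher on 6+1+4 = 11 ballots, Model S2 on 12. Model S2 wins 12–11.
Echo vs Aero: 10 to 13, Aero.
Echo–Cirrus: Echo 13–10.
Echo beats Cirrus; loses to Model S2, Aero — 1 pairwise win.

1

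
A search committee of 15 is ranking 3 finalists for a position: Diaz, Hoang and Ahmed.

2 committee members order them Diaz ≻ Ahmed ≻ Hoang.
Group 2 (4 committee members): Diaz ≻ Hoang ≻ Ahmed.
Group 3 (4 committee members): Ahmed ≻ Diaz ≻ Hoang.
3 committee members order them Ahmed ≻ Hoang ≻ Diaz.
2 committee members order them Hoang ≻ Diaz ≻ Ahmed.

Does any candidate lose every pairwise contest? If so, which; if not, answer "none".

Hoang

Pairwise majorities:
Diaz vs Hoang: Diaz is ranked higher on 2+4+4 = 10 ballots, Hoang on 5. Diaz wins 10–5.
Diaz vs Ahmed: Diaz wins 8–7.
Hoang vs Ahmed: Ahmed, 9–6.
Only Hoang has no wins; Hoang is the Condorcet loser.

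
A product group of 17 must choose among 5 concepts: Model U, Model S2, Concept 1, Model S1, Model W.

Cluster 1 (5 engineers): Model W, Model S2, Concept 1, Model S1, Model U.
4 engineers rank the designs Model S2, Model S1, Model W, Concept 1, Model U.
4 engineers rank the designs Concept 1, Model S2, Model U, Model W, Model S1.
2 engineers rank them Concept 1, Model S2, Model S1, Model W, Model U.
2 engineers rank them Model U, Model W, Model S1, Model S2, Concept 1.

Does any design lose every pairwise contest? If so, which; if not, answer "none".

Model U

Pairwise majorities:
Model U vs Model S2: 2 to 15, Model S2.
Model U vs Concept 1: Concept 1 wins 15–2.
Model U vs Model S1: Model S1 wins 11–6.
Model U vs Model W: 6 to 11, Model W.
Model S2 vs Concept 1: Model S2, 11–6.
Model S2 vs Model S1: Model S2, 15–2.
Model S2 vs Model W: Model S2 preferred on 4+4+2 = 10 ballots; Model S2 wins 10–7.
Concept 1 vs Model S1: Concept 1 preferred on 5+4+2 = 11 ballots; Concept 1 wins 11–6.
Concept 1 vs Model W: 4+2 = 6 for Concept 1, 11 for Model W — Model W by 11–6.
Model S1–Model W: Model W 11–6.
Model U loses to every other design — it is the Condorcet loser.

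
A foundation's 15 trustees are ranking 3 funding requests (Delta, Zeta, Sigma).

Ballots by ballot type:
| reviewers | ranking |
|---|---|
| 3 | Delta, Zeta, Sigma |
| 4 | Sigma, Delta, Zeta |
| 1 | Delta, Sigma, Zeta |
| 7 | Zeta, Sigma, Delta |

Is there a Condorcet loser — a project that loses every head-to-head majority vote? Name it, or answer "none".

none

Pairwise majorities:
Delta–Zeta: Delta 8–7.
Delta vs Sigma: 3+1 = 4 for Delta, 11 for Sigma — Sigma by 11–4.
Zeta vs Sigma: Zeta preferred on 3+7 = 10 ballots; Zeta wins 10–5.
Each project has at least one pairwise win (Delta beats Zeta; Zeta beats Sigma; Sigma beats Delta) — no Condorcet loser.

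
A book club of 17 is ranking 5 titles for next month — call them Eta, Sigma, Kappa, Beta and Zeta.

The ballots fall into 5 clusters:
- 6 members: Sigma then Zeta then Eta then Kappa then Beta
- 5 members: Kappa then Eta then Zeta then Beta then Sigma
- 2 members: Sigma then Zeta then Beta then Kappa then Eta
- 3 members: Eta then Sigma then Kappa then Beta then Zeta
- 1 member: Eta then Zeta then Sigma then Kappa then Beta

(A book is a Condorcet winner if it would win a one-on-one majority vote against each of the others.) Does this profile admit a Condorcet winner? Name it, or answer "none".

Eta

Head-to-head results (17 members):
Eta–Sigma: Eta 9–8.
Eta vs Kappa: Eta, 10–7.
Eta vs Beta: Eta preferred on 6+5+3+1 = 15 ballots; Eta wins 15–2.
Eta–Zeta: Eta 9–8.
Sigma vs Kappa: 6+2+3+1 = 12 for Sigma, 5 for Kappa — Sigma by 12–5.
Sigma–Beta: Sigma 12–5.
Sigma vs Zeta: Sigma preferred on 6+2+3 = 11 ballots; Sigma wins 11–6.
Kappa–Beta: Kappa 15–2.
Kappa vs Zeta: Zeta wins 9–8.
Beta vs Zeta: Zeta, 14–3.
Only Eta has no losses; Eta is the Condorcet winner.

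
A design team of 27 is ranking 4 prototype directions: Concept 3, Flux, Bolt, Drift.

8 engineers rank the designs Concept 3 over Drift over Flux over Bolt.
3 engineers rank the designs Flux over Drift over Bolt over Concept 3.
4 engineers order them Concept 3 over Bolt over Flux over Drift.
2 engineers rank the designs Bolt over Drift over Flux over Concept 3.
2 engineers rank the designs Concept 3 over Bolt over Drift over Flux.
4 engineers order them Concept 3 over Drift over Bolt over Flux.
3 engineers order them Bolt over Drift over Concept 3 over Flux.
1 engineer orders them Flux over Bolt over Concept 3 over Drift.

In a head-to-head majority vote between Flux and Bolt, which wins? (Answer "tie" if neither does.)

Ballots ranking Flux above Bolt: 8 + 3 + 1 = 12.
Ballots ranking Bolt above Flux: 27 − 12 = 15.
Bolt wins the head-to-head 15–12.

Bolt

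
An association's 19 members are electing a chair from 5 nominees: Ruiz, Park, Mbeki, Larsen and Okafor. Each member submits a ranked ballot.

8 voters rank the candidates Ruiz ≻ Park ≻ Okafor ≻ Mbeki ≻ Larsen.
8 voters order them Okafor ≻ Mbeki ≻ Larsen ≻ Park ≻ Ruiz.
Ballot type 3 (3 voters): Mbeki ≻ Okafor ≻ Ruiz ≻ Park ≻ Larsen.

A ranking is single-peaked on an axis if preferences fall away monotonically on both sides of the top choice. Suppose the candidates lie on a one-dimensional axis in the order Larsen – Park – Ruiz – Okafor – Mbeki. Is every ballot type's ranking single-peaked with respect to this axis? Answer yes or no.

no

Axis positions: Larsen=1, Park=2, Ruiz=3, Okafor=4, Mbeki=5.
Ballot type 1 (peak Ruiz at position 3): ranking walks positions 3-2-4-5-1, expanding outward from the peak — single-peaked.
Ballot type 2: ranking walks positions 4-5-1-2-3; Larsen is ranked above Ruiz even though Ruiz lies between Larsen and the peak Okafor on the axis — preferences dip and rise again. Not single-peaked.
Ballot type 3 (peak Mbeki at position 5): ranking walks positions 5-4-3-2-1, expanding outward from the peak — single-peaked.
Ballot type 2 violates single-peakedness, so the profile is not single-peaked on this axis.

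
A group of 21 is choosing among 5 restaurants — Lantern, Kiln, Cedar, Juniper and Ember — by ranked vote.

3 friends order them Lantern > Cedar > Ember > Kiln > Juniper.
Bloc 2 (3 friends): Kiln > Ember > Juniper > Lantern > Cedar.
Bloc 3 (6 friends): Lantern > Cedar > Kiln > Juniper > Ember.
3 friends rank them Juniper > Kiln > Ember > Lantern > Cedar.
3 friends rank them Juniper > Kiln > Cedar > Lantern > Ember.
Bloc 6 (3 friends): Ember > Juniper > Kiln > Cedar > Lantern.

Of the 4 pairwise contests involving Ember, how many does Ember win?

0

Ember against each rival (21 friends):
Ember vs Lantern: Lantern wins 12–9.
Ember vs Kiln: Kiln, 15–6.
Ember vs Cedar: Ember preferred on 3+3+3 = 9 ballots; Cedar wins 12–9.
Ember vs Juniper: Juniper, 12–9.
Ember beats no one; loses to Lantern, Kiln, Cedar, Juniper — 0 pairwise wins.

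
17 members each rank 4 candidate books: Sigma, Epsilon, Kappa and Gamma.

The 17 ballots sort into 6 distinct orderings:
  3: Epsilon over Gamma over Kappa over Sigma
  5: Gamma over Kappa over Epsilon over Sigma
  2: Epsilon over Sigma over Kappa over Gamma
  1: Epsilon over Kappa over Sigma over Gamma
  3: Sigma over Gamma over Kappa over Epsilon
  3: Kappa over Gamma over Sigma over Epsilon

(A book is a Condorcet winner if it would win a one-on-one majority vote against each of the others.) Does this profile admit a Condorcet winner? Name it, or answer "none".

Gamma

Check each pair by majority over 17 ballots:
Sigma vs Epsilon: Epsilon, 11–6.
Sigma vs Kappa: Kappa wins 12–5.
Sigma vs Gamma: Gamma, 11–6.
Epsilon vs Kappa: Kappa, 11–6.
Epsilon–Gamma: Gamma 11–6.
Kappa–Gamma: Gamma 11–6.
Gamma beats each of Sigma, Epsilon, Kappa — Gamma is the Condorcet winner.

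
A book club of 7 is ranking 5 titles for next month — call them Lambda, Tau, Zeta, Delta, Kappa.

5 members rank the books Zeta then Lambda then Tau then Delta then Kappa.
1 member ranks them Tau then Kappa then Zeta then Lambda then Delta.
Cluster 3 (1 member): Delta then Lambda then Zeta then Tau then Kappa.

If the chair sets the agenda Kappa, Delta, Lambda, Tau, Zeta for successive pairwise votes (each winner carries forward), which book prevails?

Round 1: Kappa vs Delta — 1–6, Delta advances.
Round 2: Delta vs Lambda — 1–6, Lambda advances.
Round 3: Lambda vs Tau — 6–1, Lambda advances.
Round 4: Lambda vs Zeta — 1–6, Zeta advances.
The agenda winner is Zeta.

Zeta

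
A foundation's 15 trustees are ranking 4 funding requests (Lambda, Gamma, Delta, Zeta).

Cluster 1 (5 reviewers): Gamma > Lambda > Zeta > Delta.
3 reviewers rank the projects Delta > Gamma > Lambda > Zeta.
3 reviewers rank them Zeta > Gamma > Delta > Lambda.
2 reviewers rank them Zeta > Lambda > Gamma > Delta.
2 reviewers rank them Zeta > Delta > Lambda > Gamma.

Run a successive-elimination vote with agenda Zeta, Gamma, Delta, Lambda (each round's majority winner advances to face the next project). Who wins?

Gamma

Round 1: Zeta vs Gamma — 7–8, Gamma advances.
Round 2: Gamma vs Delta — 10–5, Gamma advances.
Round 3: Gamma vs Lambda — 11–4, Gamma advances.
Gamma survives the agenda.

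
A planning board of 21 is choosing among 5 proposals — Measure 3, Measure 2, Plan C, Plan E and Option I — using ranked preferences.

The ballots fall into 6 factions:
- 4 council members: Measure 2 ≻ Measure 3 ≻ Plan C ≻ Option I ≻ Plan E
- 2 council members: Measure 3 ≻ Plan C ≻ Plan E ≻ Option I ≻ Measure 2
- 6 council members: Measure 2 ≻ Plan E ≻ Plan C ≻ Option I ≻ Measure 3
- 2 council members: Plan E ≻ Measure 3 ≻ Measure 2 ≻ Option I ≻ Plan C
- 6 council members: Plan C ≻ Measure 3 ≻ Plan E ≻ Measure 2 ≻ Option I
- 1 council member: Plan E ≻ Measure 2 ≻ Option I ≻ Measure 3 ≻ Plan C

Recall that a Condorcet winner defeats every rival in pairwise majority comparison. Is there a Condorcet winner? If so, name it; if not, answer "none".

Check each pair by majority over 21 ballots:
Measure 3 vs Measure 2: Measure 3 preferred on 2+2+6 = 10 ballots; Measure 2 wins 11–10.
Measure 3 vs Plan C: 4+2+2+1 = 9 for Measure 3, 12 for Plan C — Plan C by 12–9.
Measure 3 vs Plan E: Measure 3 is ranked higher on 4+2+6 = 12 ballots, Plan E on 9. Measure 3 wins 12–9.
Measure 3 vs Option I: Measure 3 wins 14–7.
Measure 2 vs Plan C: Measure 2 wins 13–8.
Measure 2–Plan E: Plan E 11–10.
Measure 2 vs Option I: Measure 2, 19–2.
Plan C vs Plan E: Plan C, 12–9.
Plan C vs Option I: Plan C, 18–3.
Plan E vs Option I: Plan E preferred on 2+6+2+6+1 = 17 ballots; Plan E wins 17–4.
Each option drops at least one matchup (Measure 3 loses to Measure 2; Measure 2 loses to Plan E; Plan C loses to Measure 2; Plan E loses to Measure 3; Option I loses to Measure 3); the cycle Measure 3 beats Plan E beats Measure 2 beats Measure 3 rules out a Condorcet winner.

none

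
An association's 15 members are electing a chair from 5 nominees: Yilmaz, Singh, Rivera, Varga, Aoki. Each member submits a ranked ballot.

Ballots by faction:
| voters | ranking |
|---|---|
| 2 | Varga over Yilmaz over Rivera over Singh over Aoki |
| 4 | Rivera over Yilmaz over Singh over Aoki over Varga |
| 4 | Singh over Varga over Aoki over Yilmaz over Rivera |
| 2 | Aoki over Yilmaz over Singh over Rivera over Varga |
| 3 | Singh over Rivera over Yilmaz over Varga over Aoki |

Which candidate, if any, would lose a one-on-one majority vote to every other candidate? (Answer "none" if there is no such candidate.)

Aoki

Head-to-head results (15 voters):
Yilmaz vs Singh: Yilmaz, 8–7.
Yilmaz–Rivera: Yilmaz 8–7.
Yilmaz–Varga: Yilmaz 9–6.
Yilmaz vs Aoki: 9 to 6, Yilmaz.
Singh vs Rivera: Singh wins 9–6.
Singh vs Varga: 4+4+2+3 = 13 for Singh, 2 for Varga — Singh by 13–2.
Singh–Aoki: Singh 13–2.
Rivera vs Varga: Rivera, 9–6.
Rivera–Aoki: Rivera 9–6.
Varga–Aoki: Varga 9–6.
Only Aoki has no wins; Aoki is the Condorcet loser.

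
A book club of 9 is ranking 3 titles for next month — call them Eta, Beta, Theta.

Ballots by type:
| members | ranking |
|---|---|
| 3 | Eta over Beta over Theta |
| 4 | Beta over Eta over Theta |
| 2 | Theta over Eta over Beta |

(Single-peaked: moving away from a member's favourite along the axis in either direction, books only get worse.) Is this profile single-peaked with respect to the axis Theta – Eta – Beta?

yes

Axis positions: Theta=1, Eta=2, Beta=3.
Type 1 (peak Eta at position 2): ranking walks positions 2-3-1, expanding outward from the peak — single-peaked.
Type 2 (peak Beta at position 3): ranking walks positions 3-2-1, expanding outward from the peak — single-peaked.
Type 3 (peak Theta at position 1): ranking walks positions 1-2-3, expanding outward from the peak — single-peaked.
Every ranking is single-peaked on this axis.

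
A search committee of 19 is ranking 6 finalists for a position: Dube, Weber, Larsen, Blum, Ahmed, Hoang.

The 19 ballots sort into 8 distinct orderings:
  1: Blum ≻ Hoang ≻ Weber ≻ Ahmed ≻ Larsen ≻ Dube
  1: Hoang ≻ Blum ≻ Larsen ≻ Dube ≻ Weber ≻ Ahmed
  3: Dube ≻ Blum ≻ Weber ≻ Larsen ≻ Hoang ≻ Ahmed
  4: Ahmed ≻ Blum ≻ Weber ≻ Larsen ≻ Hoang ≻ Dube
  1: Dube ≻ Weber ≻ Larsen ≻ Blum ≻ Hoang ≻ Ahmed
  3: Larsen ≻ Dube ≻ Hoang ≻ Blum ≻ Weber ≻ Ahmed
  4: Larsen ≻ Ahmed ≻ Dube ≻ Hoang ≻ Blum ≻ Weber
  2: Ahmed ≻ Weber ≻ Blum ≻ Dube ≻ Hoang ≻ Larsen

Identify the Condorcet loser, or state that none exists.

Pairwise majorities:
Dube–Weber: Dube 12–7.
Dube vs Larsen: 6 to 13, Larsen.
Dube vs Blum: Dube wins 11–8.
Dube vs Ahmed: 1+3+1+3 = 8 for Dube, 11 for Ahmed — Ahmed by 11–8.
Dube vs Hoang: 13 to 6, Dube.
Weber vs Larsen: Weber, 11–8.
Weber vs Blum: 3 to 16, Blum.
Weber–Ahmed: Ahmed 10–9.
Weber vs Hoang: 10 to 9, Weber.
Larsen vs Blum: Larsen is ranked higher on 1+3+4 = 8 ballots, Blum on 11. Blum wins 11–8.
Larsen vs Ahmed: Larsen wins 12–7.
Larsen vs Hoang: 15 to 4, Larsen.
Blum vs Ahmed: Ahmed, 10–9.
Blum vs Hoang: Blum, 11–8.
Ahmed vs Hoang: Ahmed preferred on 4+4+2 = 10 ballots; Ahmed wins 10–9.
Hoang loses to every other candidate — it is the Condorcet loser.

Hoang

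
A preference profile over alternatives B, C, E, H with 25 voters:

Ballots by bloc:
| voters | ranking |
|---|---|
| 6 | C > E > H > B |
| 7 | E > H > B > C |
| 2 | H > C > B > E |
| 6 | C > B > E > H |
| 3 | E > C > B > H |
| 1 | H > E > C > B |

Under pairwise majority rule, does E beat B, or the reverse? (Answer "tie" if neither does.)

E

Ballots ranking E above B: 6 + 7 + 3 + 1 = 17.
Ballots ranking B above E: 25 − 17 = 8.
E wins the head-to-head 17–8.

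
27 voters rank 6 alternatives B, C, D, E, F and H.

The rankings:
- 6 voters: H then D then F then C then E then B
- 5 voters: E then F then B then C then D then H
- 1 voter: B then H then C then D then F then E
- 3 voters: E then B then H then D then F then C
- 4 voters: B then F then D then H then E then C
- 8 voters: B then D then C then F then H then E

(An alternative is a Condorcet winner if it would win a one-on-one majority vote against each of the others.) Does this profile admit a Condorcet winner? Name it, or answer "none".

Head-to-head results (27 voters):
B vs C: B wins 21–6.
B vs D: B wins 21–6.
B vs E: E, 14–13.
B vs F: B, 16–11.
B vs H: B, 21–6.
C vs D: D, 21–6.
C vs E: C, 15–12.
C vs F: F wins 18–9.
C vs H: H wins 14–13.
D vs E: D, 19–8.
D–F: D 18–9.
D vs H: D wins 17–10.
E vs F: F, 19–8.
E vs H: H wins 19–8.
F–H: F 17–10.
Every alternative loses at least once (B loses to E; C loses to B; D loses to B; E loses to C; F loses to B; H loses to B). The majority relation contains the cycle B beats C beats E beats B, so there is no Condorcet winner.

none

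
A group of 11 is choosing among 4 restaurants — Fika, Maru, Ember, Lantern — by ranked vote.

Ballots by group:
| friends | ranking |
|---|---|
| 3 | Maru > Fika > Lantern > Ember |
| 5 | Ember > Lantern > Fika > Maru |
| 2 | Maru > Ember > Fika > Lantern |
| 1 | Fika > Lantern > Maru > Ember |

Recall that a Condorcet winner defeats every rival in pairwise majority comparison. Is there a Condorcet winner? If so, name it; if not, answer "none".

none

Head-to-head results (11 friends):
Fika vs Maru: Fika preferred on 5+1 = 6 ballots; Fika wins 6–5.
Fika vs Ember: Fika is ranked higher on 3+1 = 4 ballots, Ember on 7. Ember wins 7–4.
Fika vs Lantern: 6 to 5, Fika.
Maru vs Ember: 6 to 5, Maru.
Maru vs Lantern: Maru is ranked higher on 3+2 = 5 ballots, Lantern on 6. Lantern wins 6–5.
Ember vs Lantern: Ember is ranked higher on 5+2 = 7 ballots, Lantern on 4. Ember wins 7–4.
Every restaurant loses at least once (Fika loses to Ember; Maru loses to Fika; Ember loses to Maru; Lantern loses to Fika). The majority relation contains the cycle Fika beats Maru beats Ember beats Fika, so there is no Condorcet winner.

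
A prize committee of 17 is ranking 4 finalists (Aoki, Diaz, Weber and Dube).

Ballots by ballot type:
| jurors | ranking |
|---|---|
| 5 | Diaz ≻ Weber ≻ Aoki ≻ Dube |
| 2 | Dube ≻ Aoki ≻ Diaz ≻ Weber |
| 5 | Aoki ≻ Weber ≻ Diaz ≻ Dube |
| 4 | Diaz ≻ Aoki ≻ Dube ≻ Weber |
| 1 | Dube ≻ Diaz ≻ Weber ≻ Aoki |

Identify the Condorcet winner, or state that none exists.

Diaz

Head-to-head results (17 jurors):
Aoki vs Diaz: Diaz wins 10–7.
Aoki–Weber: Aoki 11–6.
Aoki–Dube: Aoki 14–3.
Diaz vs Weber: Diaz, 12–5.
Diaz vs Dube: Diaz preferred on 5+5+4 = 14 ballots; Diaz wins 14–3.
Weber vs Dube: Weber wins 10–7.
Diaz defeats every rival head-to-head and is the Condorcet winner.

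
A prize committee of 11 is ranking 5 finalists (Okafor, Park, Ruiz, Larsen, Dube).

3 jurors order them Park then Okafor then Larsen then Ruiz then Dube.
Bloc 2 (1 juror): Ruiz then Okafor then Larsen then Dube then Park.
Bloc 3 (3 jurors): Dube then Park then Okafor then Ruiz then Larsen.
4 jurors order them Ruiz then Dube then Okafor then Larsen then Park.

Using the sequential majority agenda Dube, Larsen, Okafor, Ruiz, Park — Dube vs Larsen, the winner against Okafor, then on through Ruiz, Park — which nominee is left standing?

Round 1: Dube vs Larsen — 7–4, Dube advances.
Round 2: Dube vs Okafor — 7–4, Dube advances.
Round 3: Dube vs Ruiz — 3–8, Ruiz advances.
Round 4: Ruiz vs Park — 5–6, Park advances.
The agenda winner is Park.

Park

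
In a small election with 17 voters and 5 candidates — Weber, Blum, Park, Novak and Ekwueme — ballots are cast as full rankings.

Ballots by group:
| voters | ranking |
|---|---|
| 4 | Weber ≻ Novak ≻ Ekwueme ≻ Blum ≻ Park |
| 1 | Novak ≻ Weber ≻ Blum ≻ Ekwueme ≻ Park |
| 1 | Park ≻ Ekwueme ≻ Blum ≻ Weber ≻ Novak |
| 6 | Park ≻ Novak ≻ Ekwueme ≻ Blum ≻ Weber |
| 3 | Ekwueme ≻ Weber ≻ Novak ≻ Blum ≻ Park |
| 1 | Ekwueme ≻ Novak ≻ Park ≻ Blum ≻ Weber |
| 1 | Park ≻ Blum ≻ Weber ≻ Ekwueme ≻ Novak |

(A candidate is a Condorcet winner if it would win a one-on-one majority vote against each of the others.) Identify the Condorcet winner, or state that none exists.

Head-to-head results (17 voters):
Weber vs Blum: Weber preferred on 4+1+3 = 8 ballots; Blum wins 9–8.
Weber vs Park: Weber preferred on 4+1+3 = 8 ballots; Park wins 9–8.
Weber vs Novak: Weber preferred on 4+1+3+1 = 9 ballots; Weber wins 9–8.
Weber vs Ekwueme: Weber is ranked higher on 4+1+1 = 6 ballots, Ekwueme on 11. Ekwueme wins 11–6.
Blum vs Park: Blum is ranked higher on 4+1+3 = 8 ballots, Park on 9. Park wins 9–8.
Blum vs Novak: Blum is ranked higher on 1+1 = 2 ballots, Novak on 15. Novak wins 15–2.
Blum vs Ekwueme: 1+1 = 2 for Blum, 15 for Ekwueme — Ekwueme by 15–2.
Park vs Novak: Park is ranked higher on 1+6+1 = 8 ballots, Novak on 9. Novak wins 9–8.
Park vs Ekwueme: 1+6+1 = 8 for Park, 9 for Ekwueme — Ekwueme by 9–8.
Novak vs Ekwueme: Novak is ranked higher on 4+1+6 = 11 ballots, Ekwueme on 6. Novak wins 11–6.
Every candidate loses at least once (Weber loses to Blum; Blum loses to Park; Park loses to Novak; Novak loses to Weber; Ekwueme loses to Novak). The majority relation contains the cycle Weber beats Novak beats Blum beats Weber, so there is no Condorcet winner.

none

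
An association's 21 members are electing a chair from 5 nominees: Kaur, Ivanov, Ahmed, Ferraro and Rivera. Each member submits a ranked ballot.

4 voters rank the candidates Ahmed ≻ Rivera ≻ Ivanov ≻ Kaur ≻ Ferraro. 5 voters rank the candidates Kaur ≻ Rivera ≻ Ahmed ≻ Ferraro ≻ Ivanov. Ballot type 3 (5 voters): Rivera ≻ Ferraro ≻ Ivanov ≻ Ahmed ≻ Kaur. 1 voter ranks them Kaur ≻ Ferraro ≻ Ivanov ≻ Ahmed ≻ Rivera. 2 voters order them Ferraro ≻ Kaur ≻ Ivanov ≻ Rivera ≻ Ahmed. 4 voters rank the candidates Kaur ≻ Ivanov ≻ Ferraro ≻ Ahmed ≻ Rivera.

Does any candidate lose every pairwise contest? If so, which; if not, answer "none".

Ahmed

Pairwise majorities:
Kaur–Ivanov: Kaur 12–9.
Kaur vs Ahmed: Kaur, 12–9.
Kaur vs Ferraro: Kaur is ranked higher on 4+5+1+4 = 14 ballots, Ferraro on 7. Kaur wins 14–7.
Kaur vs Rivera: Kaur preferred on 5+1+2+4 = 12 ballots; Kaur wins 12–9.
Ivanov vs Ahmed: Ivanov is ranked higher on 5+1+2+4 = 12 ballots, Ahmed on 9. Ivanov wins 12–9.
Ivanov vs Ferraro: Ferraro wins 13–8.
Ivanov vs Rivera: Rivera, 14–7.
Ahmed vs Ferraro: 4+5 = 9 for Ahmed, 12 for Ferraro — Ferraro by 12–9.
Ahmed vs Rivera: 4+1+4 = 9 for Ahmed, 12 for Rivera — Rivera by 12–9.
Ferraro vs Rivera: Ferraro is ranked higher on 1+2+4 = 7 ballots, Rivera on 14. Rivera wins 14–7.
Only Ahmed has no wins; Ahmed is the Condorcet loser.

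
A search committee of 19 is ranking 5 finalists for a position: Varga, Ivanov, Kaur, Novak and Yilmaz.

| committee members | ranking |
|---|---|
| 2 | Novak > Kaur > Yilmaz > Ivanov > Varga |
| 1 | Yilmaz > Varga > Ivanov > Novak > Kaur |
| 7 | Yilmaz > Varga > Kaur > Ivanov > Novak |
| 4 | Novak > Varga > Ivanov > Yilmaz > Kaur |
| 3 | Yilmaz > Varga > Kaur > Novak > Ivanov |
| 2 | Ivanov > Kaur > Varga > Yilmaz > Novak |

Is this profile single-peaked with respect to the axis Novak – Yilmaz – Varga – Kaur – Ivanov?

Axis positions: Novak=1, Yilmaz=2, Varga=3, Kaur=4, Ivanov=5.
Ballot type 1: ranking walks positions 1-4-2-5-3; Kaur is ranked above Yilmaz even though Yilmaz lies between Kaur and the peak Novak on the axis — preferences dip and rise again. Not single-peaked.
Ballot type 2: ranking walks positions 2-3-5-1-4; Ivanov is ranked above Kaur even though Kaur lies between Ivanov and the peak Yilmaz on the axis — preferences dip and rise again. Not single-peaked.
Ballot type 3 (peak Yilmaz at position 2): ranking walks positions 2-3-4-5-1, expanding outward from the peak — single-peaked.
Ballot type 4: ranking walks positions 1-3-5-2-4; Varga is ranked above Yilmaz even though Yilmaz lies between Varga and the peak Novak on the axis — preferences dip and rise again. Not single-peaked.
Ballot type 5 (peak Yilmaz at position 2): ranking walks positions 2-3-4-1-5, expanding outward from the peak — single-peaked.
Ballot type 6 (peak Ivanov at position 5): ranking walks positions 5-4-3-2-1, expanding outward from the peak — single-peaked.
Ballot type 1 violates single-peakedness, so the profile is not single-peaked on this axis.

no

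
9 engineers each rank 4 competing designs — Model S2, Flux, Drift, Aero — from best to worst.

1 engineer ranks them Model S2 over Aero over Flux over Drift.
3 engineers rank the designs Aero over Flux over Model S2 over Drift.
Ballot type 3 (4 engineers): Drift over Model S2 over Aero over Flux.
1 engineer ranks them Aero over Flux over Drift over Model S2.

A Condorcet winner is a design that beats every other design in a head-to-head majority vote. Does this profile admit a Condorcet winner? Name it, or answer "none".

none

Check each pair by majority over 9 ballots:
Model S2–Flux: Model S2 5–4.
Model S2 vs Drift: Drift, 5–4.
Model S2 vs Aero: Model S2 wins 5–4.
Flux vs Drift: Flux wins 5–4.
Flux–Aero: Aero 9–0.
Drift vs Aero: Aero wins 5–4.
Each design drops at least one matchup (Model S2 loses to Drift; Flux loses to Model S2; Drift loses to Flux; Aero loses to Model S2); the cycle Model S2 beats Flux beats Drift beats Model S2 rules out a Condorcet winner.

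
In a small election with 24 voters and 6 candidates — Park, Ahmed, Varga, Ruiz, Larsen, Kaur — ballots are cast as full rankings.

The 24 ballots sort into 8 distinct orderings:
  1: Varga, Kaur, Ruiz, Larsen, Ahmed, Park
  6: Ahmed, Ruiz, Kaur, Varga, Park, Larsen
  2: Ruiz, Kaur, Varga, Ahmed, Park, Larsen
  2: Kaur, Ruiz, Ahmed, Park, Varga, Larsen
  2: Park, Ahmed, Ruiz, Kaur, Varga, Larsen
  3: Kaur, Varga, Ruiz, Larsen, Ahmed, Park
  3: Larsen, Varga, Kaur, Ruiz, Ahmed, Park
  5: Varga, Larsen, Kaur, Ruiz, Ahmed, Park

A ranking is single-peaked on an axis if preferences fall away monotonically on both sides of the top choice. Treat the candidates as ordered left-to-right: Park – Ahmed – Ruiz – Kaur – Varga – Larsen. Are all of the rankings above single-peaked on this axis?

yes

Axis positions: Park=1, Ahmed=2, Ruiz=3, Kaur=4, Varga=5, Larsen=6.
Cluster 1 (peak Varga at position 5): ranking walks positions 5-4-3-6-2-1, expanding outward from the peak — single-peaked.
Cluster 2 (peak Ahmed at position 2): ranking walks positions 2-3-4-5-1-6, expanding outward from the peak — single-peaked.
Cluster 3 (peak Ruiz at position 3): ranking walks positions 3-4-5-2-1-6, expanding outward from the peak — single-peaked.
Cluster 4 (peak Kaur at position 4): ranking walks positions 4-3-2-1-5-6, expanding outward from the peak — single-peaked.
Cluster 5 (peak Park at position 1): ranking walks positions 1-2-3-4-5-6, expanding outward from the peak — single-peaked.
Cluster 6 (peak Kaur at position 4): ranking walks positions 4-5-3-6-2-1, expanding outward from the peak — single-peaked.
Cluster 7 (peak Larsen at position 6): ranking walks positions 6-5-4-3-2-1, expanding outward from the peak — single-peaked.
Cluster 8 (peak Varga at position 5): ranking walks positions 5-6-4-3-2-1, expanding outward from the peak — single-peaked.
Every ranking is single-peaked on this axis.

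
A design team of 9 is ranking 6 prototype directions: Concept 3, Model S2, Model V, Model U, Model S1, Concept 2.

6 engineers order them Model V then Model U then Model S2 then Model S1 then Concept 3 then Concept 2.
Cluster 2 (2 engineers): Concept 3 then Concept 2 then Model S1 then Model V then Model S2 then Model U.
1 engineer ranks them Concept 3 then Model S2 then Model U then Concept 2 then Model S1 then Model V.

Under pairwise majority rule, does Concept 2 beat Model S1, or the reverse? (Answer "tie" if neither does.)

Model S1

Ballots ranking Concept 2 above Model S1: 2 + 1 = 3.
Ballots ranking Model S1 above Concept 2: 9 − 3 = 6.
Model S1 wins the head-to-head 6–3.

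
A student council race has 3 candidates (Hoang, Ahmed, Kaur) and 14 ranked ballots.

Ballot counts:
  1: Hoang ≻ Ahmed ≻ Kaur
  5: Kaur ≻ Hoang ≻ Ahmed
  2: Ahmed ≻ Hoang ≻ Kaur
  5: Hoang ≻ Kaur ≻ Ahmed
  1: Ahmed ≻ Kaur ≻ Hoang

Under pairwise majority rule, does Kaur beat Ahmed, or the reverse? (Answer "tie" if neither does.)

Ballots ranking Kaur above Ahmed: 5 + 5 = 10.
Ballots ranking Ahmed above Kaur: 14 − 10 = 4.
Kaur wins the head-to-head 10–4.

Kaur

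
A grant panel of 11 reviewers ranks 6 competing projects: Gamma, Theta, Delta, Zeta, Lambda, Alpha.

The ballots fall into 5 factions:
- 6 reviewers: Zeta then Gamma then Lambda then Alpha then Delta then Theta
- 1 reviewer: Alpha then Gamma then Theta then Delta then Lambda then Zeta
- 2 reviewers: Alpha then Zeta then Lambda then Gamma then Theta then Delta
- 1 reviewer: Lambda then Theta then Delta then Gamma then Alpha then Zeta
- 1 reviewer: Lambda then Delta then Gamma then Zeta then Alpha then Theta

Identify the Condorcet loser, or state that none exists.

Theta

Head-to-head results (11 reviewers):
Gamma vs Theta: Gamma wins 10–1.
Gamma vs Delta: Gamma, 9–2.
Gamma vs Zeta: 1+1+1 = 3 for Gamma, 8 for Zeta — Zeta by 8–3.
Gamma vs Lambda: Gamma, 7–4.
Gamma–Alpha: Gamma 8–3.
Theta vs Delta: Theta preferred on 1+2+1 = 4 ballots; Delta wins 7–4.
Theta vs Zeta: Zeta wins 9–2.
Theta vs Lambda: 1 to 10, Lambda.
Theta vs Alpha: 1 for Theta, 10 for Alpha — Alpha by 10–1.
Delta vs Zeta: Zeta wins 8–3.
Delta vs Lambda: Delta preferred on 1 ballot; Lambda wins 10–1.
Delta vs Alpha: 2 to 9, Alpha.
Zeta vs Lambda: Zeta, 8–3.
Zeta–Alpha: Zeta 7–4.
Lambda vs Alpha: 8 to 3, Lambda.
Theta is beaten in every head-to-head and is the Condorcet loser.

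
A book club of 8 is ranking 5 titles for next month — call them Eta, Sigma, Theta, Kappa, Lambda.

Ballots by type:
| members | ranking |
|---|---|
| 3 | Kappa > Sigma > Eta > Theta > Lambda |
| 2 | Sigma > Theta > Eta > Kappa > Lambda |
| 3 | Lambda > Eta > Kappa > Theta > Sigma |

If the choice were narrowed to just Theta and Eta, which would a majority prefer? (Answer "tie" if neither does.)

Eta

Ballots ranking Theta above Eta: 2.
Ballots ranking Eta above Theta: 8 − 2 = 6.
Eta wins the head-to-head 6–2.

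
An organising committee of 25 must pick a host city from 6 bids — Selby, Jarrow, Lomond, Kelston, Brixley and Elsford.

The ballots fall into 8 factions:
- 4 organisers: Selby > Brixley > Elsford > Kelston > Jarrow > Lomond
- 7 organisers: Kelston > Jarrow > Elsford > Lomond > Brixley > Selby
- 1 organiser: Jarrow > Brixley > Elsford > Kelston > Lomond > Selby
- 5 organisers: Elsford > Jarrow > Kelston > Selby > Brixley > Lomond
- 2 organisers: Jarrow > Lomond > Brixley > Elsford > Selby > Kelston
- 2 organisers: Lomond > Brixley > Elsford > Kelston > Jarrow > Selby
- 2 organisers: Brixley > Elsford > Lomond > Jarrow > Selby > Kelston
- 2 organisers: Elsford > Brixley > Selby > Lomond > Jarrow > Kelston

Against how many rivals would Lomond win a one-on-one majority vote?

Lomond against each rival (25 organisers):
Lomond vs Selby: Lomond wins 14–11.
Lomond vs Jarrow: Jarrow wins 19–6.
Lomond vs Kelston: Kelston, 17–8.
Lomond vs Brixley: Brixley, 14–11.
Lomond–Elsford: Elsford 21–4.
Lomond beats Selby; loses to Jarrow, Kelston, Brixley, Elsford — 1 pairwise win.

1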